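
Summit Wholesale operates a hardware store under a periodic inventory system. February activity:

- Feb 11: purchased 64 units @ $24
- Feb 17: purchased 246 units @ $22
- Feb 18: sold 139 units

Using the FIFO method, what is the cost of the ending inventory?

Ending inventory = $3,762

Feb 18, 139 sold [FIFO — oldest first]: 64 @ $24 + 75 @ $22 = $3,186
Ending inventory: 171 @ $22 = $3,762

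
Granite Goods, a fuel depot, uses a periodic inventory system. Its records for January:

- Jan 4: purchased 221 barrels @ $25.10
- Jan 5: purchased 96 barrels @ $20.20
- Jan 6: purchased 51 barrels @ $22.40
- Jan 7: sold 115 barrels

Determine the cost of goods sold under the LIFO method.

Jan 7, 115 sold [LIFO — newest first]: 51 @ $22.40 + 64 @ $20.20 = $2,435.20
Ending inventory: 221 @ $25.10 + 32 @ $20.20 = $6,193.50
Check: goods available $8,628.70 = COGS $2,435.20 + ending $6,193.50

COGS = $2,435.20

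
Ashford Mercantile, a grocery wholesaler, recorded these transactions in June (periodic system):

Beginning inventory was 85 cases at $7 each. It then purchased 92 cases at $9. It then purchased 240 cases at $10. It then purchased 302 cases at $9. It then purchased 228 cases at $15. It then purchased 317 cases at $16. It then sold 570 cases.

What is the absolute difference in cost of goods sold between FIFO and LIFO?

$3,517

FIFO COGS: 85 @ $7 + 92 @ $9 + 240 @ $10 + 153 @ $9 = $5,200
LIFO COGS: 317 @ $16 + 228 @ $15 + 25 @ $9 = $8,717
Difference = |$5,200 − $8,717| = $3,517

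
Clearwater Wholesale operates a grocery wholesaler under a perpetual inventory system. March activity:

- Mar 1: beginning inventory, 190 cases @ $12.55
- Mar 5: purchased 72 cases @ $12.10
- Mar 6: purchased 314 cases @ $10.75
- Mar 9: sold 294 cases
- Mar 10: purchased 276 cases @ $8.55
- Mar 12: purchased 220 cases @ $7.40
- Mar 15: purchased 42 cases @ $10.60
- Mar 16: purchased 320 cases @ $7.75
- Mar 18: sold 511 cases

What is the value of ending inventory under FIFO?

Mar 9, 294 sold [FIFO — oldest first]: 190 @ $12.55 + 72 @ $12.10 + 32 @ $10.75 = $3,599.70
Mar 18, 511 sold [FIFO — oldest first]: 282 @ $10.75 + 229 @ $8.55 = $4,989.45
Total COGS = $3,599.70 + $4,989.45 = $8,589.15
Ending inventory: 47 @ $8.55 + 220 @ $7.40 + 42 @ $10.60 + 320 @ $7.75 = $4,955.05
Check: goods available $13,544.20 = COGS $8,589.15 + ending $4,955.05

Ending inventory = $4,955.05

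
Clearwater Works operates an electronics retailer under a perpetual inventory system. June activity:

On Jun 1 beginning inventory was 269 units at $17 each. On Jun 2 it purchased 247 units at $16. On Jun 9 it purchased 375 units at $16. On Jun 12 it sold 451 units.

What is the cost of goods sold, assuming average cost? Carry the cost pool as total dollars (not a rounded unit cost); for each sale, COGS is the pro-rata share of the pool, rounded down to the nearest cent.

COGS = $7,352.16

After Jun 1: 269 on hand, pool $4,573.00 (≈ $17.0000 each)
After Jun 2: 516 on hand, pool $8,525.00 (≈ $16.5213 each)
After Jun 9: 891 on hand, pool $14,525.00 (≈ $16.3019 each)
Jun 12, sell 451: 451/891 × $14,525.00 → $7,352.16
Ending inventory (cost pool remaining) = $7,172.84
Check: goods available $14,525.00 = COGS $7,352.16 + ending $7,172.84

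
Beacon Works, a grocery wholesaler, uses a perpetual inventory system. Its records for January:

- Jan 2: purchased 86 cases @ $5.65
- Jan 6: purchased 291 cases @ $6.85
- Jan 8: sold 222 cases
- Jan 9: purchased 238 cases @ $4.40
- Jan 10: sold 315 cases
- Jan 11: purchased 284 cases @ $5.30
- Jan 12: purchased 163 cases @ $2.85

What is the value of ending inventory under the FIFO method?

Ending inventory = $2,312.95

Jan 8, 222 sold [FIFO — oldest first]: 86 @ $5.65 + 136 @ $6.85 = $1,417.50
Jan 10, 315 sold [FIFO — oldest first]: 155 @ $6.85 + 160 @ $4.40 = $1,765.75
Total COGS = $1,417.50 + $1,765.75 = $3,183.25
Ending inventory: 78 @ $4.40 + 284 @ $5.30 + 163 @ $2.85 = $2,312.95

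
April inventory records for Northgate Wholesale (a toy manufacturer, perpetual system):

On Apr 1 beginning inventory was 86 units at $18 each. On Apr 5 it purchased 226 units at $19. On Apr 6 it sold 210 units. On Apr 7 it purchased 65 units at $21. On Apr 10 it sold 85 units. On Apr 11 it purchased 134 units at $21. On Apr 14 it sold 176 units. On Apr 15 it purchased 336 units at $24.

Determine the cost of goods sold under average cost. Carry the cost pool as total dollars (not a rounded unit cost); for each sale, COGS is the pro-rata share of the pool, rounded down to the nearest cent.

COGS = $9,202.10

After Apr 1: 86 on hand, pool $1,548.00 (≈ $18.0000 each)
After Apr 5: 312 on hand, pool $5,842.00 (≈ $18.7244 each)
Apr 6, sell 210: 210/312 × $5,842.00 → $3,932.11
After Apr 7: 167 on hand, pool $3,274.89 (≈ $19.6101 each)
Apr 10, sell 85: 85/167 × $3,274.89 → $1,666.86
After Apr 11: 216 on hand, pool $4,422.03 (≈ $20.4724 each)
Apr 14, sell 176: 176/216 × $4,422.03 → $3,603.13
After Apr 15: 376 on hand, pool $8,882.90 (≈ $23.6247 each)
Total COGS = $3,932.11 + $1,666.86 + $3,603.13 = $9,202.10
Ending inventory (cost pool remaining) = $8,882.90
Check: goods available $18,085.00 = COGS $9,202.10 + ending $8,882.90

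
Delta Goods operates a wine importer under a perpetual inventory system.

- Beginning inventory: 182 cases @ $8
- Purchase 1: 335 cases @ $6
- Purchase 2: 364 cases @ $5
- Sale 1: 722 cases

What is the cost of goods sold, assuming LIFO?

Sale 1 (722) [LIFO — newest first]: 364 @ $5 + 335 @ $6 + 23 @ $8 = $4,014
Ending inventory: 159 @ $8 = $1,272
Check: goods available $5,286 = COGS $4,014 + ending $1,272

COGS = $4,014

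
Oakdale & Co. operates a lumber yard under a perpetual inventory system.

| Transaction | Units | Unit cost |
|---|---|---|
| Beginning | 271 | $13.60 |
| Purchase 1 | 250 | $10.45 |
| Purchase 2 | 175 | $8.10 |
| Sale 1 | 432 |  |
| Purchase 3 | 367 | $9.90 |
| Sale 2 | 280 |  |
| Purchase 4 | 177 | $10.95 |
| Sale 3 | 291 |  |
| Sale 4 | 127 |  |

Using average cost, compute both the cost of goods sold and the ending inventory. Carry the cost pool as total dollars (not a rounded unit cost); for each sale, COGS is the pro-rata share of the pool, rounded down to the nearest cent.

After Beginning: 271 on hand, pool $3,685.60 (≈ $13.6000 each)
After Purchase 1: 521 on hand, pool $6,298.10 (≈ $12.0885 each)
After Purchase 2: 696 on hand, pool $7,715.60 (≈ $11.0856 each)
Sale 1, sell 432: 432/696 × $7,715.60 → $4,788.99
After Purchase 3: 631 on hand, pool $6,559.91 (≈ $10.3961 each)
Sale 2, sell 280: 280/631 × $6,559.91 → $2,910.89
After Purchase 4: 528 on hand, pool $5,587.17 (≈ $10.5818 each)
Sale 3, sell 291: 291/528 × $5,587.17 → $3,079.29
Sale 4, sell 127: 127/237 × $2,507.88 → $1,343.88
Total COGS = $4,788.99 + $2,910.89 + $3,079.29 + $1,343.88 = $12,123.05
Ending inventory (cost pool remaining) = $1,164.00
Check: goods available $13,287.05 = COGS $12,123.05 + ending $1,164.00

COGS = $12,123.05; ending inventory = $1,164.00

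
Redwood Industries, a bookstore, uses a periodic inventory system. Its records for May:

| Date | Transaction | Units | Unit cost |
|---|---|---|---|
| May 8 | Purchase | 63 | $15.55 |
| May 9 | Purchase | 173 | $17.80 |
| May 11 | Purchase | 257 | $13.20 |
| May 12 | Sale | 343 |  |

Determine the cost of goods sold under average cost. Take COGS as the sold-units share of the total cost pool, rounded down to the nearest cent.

May 12, sell 343: 343/493 × $7,451.45 → $5,184.27
Ending inventory (cost pool remaining) = $2,267.18

COGS = $5,184.27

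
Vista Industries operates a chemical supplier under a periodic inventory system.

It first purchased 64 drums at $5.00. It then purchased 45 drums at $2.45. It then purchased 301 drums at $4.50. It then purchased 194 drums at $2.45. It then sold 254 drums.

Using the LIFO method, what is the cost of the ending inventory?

Ending inventory = $1,514.75

Sale 1 (254) [LIFO — newest first]: 194 @ $2.45 + 60 @ $4.50 = $745.30
Ending inventory: 64 @ $5.00 + 45 @ $2.45 + 241 @ $4.50 = $1,514.75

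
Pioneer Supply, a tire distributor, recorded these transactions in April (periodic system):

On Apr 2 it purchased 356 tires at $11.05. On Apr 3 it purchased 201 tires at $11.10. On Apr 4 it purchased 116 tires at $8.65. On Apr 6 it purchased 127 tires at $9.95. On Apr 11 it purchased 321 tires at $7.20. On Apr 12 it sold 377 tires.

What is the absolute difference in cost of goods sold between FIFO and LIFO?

$1,298.50

FIFO COGS: 356 @ $11.05 + 21 @ $11.10 = $4,166.90
LIFO COGS: 321 @ $7.20 + 56 @ $9.95 = $2,868.40
Difference = |$4,166.90 − $2,868.40| = $1,298.50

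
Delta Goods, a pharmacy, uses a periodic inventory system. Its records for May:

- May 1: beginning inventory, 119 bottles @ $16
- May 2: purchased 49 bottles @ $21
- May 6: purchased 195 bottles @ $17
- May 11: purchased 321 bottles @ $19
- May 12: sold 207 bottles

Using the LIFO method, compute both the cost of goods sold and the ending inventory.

May 12, 207 sold [LIFO — newest first]: 207 @ $19 = $3,933
Ending inventory: 119 @ $16 + 49 @ $21 + 195 @ $17 + 114 @ $19 = $8,414

COGS = $3,933; ending inventory = $8,414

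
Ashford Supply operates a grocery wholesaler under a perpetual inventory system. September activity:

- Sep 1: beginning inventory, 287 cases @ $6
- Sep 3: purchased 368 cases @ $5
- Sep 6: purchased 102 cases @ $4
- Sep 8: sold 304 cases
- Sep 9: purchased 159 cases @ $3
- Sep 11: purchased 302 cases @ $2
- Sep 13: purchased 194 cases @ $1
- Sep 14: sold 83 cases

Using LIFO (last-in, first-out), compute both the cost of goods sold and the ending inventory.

COGS = $1,501; ending inventory = $3,744

Sep 8, 304 sold [LIFO — newest first]: 102 @ $4 + 202 @ $5 = $1,418
Sep 14, 83 sold [LIFO — newest first]: 83 @ $1 = $83
Total COGS = $1,418 + $83 = $1,501
Ending inventory: 287 @ $6 + 166 @ $5 + 159 @ $3 + 302 @ $2 + 111 @ $1 = $3,744
Check: goods available $5,245 = COGS $1,501 + ending $3,744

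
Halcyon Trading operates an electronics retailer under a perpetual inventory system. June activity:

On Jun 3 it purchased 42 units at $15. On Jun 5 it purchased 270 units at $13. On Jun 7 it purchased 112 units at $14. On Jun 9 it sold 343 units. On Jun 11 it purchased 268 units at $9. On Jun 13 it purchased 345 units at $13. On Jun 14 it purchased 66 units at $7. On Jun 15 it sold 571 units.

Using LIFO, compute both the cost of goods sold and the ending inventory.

Jun 9, 343 sold [LIFO — newest first]: 112 @ $14 + 231 @ $13 = $4,571
Jun 15, 571 sold [LIFO — newest first]: 66 @ $7 + 345 @ $13 + 160 @ $9 = $6,387
Total COGS = $4,571 + $6,387 = $10,958
Ending inventory: 42 @ $15 + 39 @ $13 + 108 @ $9 = $2,109

COGS = $10,958; ending inventory = $2,109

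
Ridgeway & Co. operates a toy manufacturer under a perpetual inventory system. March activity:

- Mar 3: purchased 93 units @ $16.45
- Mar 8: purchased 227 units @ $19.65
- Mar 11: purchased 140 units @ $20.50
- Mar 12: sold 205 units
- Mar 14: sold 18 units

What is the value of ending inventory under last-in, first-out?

Mar 12, 205 sold [LIFO — newest first]: 140 @ $20.50 + 65 @ $19.65 = $4,147.25
Mar 14, 18 sold [LIFO — newest first]: 18 @ $19.65 = $353.70
Total COGS = $4,147.25 + $353.70 = $4,500.95
Ending inventory: 93 @ $16.45 + 144 @ $19.65 = $4,359.45
Check: goods available $8,860.40 = COGS $4,500.95 + ending $4,359.45

Ending inventory = $4,359.45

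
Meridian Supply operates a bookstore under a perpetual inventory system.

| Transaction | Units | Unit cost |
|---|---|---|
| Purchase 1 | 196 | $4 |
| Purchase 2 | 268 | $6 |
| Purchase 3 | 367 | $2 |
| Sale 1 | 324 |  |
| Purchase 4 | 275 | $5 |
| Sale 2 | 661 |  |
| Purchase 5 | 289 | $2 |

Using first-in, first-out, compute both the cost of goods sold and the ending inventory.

COGS = $3,896; ending inventory = $1,183

Sale 1 (324) [FIFO — oldest first]: 196 @ $4 + 128 @ $6 = $1,552
Sale 2 (661) [FIFO — oldest first]: 140 @ $6 + 367 @ $2 + 154 @ $5 = $2,344
Total COGS = $1,552 + $2,344 = $3,896
Ending inventory: 121 @ $5 + 289 @ $2 = $1,183
Check: goods available $5,079 = COGS $3,896 + ending $1,183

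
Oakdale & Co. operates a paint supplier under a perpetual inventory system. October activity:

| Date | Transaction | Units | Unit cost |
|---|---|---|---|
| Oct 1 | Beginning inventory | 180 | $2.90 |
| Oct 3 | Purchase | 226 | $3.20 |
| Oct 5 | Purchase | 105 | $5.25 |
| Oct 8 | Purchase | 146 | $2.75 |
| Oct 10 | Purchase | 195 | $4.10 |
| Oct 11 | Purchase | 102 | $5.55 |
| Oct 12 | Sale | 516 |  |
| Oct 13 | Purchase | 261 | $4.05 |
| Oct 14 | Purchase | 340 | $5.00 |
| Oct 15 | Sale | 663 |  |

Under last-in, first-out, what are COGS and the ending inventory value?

COGS = $5,171.40; ending inventory = $1,149.20

Oct 12, 516 sold [LIFO — newest first]: 102 @ $5.55 + 195 @ $4.10 + 146 @ $2.75 + 73 @ $5.25 = $2,150.35
Oct 15, 663 sold [LIFO — newest first]: 340 @ $5.00 + 261 @ $4.05 + 32 @ $5.25 + 30 @ $3.20 = $3,021.05
Total COGS = $2,150.35 + $3,021.05 = $5,171.40
Ending inventory: 180 @ $2.90 + 196 @ $3.20 = $1,149.20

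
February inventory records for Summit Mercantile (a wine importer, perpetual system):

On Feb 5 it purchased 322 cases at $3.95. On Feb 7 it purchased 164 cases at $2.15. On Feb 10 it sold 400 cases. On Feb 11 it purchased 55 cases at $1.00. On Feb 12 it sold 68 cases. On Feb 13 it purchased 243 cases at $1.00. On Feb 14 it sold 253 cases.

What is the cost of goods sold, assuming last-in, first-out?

Feb 10, 400 sold [LIFO — newest first]: 164 @ $2.15 + 236 @ $3.95 = $1,284.80
Feb 12, 68 sold [LIFO — newest first]: 55 @ $1.00 + 13 @ $3.95 = $106.35
Feb 14, 253 sold [LIFO — newest first]: 243 @ $1.00 + 10 @ $3.95 = $282.50
Total COGS = $1,284.80 + $106.35 + $282.50 = $1,673.65
Ending inventory: 63 @ $3.95 = $248.85

COGS = $1,673.65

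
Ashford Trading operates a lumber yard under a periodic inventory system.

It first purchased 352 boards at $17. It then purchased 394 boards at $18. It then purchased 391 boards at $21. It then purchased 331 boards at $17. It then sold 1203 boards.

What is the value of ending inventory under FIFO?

Sale 1 (1203) [FIFO — oldest first]: 352 @ $17 + 394 @ $18 + 391 @ $21 + 66 @ $17 = $22,409
Ending inventory: 265 @ $17 = $4,505

Ending inventory = $4,505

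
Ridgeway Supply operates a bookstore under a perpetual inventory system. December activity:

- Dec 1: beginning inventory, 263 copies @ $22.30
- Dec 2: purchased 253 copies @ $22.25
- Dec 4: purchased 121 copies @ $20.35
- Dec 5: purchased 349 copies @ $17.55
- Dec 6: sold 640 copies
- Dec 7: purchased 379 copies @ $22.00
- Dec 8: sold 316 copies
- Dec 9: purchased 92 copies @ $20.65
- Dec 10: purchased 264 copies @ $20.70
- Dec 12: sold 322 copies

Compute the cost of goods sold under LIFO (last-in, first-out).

COGS = $25,984.30

Dec 6, 640 sold [LIFO — newest first]: 349 @ $17.55 + 121 @ $20.35 + 170 @ $22.25 = $12,369.80
Dec 8, 316 sold [LIFO — newest first]: 316 @ $22.00 = $6,952.00
Dec 12, 322 sold [LIFO — newest first]: 264 @ $20.70 + 58 @ $20.65 = $6,662.50
Total COGS = $12,369.80 + $6,952.00 + $6,662.50 = $25,984.30
Ending inventory: 263 @ $22.30 + 83 @ $22.25 + 63 @ $22.00 + 34 @ $20.65 = $9,799.75
Check: goods available $35,784.05 = COGS $25,984.30 + ending $9,799.75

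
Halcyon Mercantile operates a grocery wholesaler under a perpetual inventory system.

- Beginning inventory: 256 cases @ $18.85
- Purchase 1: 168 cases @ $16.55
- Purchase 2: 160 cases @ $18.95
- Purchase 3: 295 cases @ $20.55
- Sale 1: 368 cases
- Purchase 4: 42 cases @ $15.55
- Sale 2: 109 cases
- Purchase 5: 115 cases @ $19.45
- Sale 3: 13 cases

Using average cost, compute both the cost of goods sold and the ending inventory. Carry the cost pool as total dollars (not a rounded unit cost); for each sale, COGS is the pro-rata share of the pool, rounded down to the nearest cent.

COGS = $9,279.52; ending inventory = $10,310.58

After Beginning: 256 on hand, pool $4,825.60 (≈ $18.8500 each)
After Purchase 1: 424 on hand, pool $7,606.00 (≈ $17.9387 each)
After Purchase 2: 584 on hand, pool $10,638.00 (≈ $18.2158 each)
After Purchase 3: 879 on hand, pool $16,700.25 (≈ $18.9991 each)
Sale 1, sell 368: 368/879 × $16,700.25 → $6,991.68
After Purchase 4: 553 on hand, pool $10,361.67 (≈ $18.7372 each)
Sale 2, sell 109: 109/553 × $10,361.67 → $2,042.35
After Purchase 5: 559 on hand, pool $10,556.07 (≈ $18.8838 each)
Sale 3, sell 13: 13/559 × $10,556.07 → $245.49
Total COGS = $6,991.68 + $2,042.35 + $245.49 = $9,279.52
Ending inventory (cost pool remaining) = $10,310.58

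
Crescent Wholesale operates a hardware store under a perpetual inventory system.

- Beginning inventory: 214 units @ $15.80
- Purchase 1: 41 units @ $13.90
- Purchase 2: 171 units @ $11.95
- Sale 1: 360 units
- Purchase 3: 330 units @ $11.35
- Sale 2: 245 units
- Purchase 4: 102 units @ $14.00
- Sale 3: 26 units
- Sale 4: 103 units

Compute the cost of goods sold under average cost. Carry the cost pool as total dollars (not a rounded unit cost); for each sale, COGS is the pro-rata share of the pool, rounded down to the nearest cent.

After Beginning: 214 on hand, pool $3,381.20 (≈ $15.8000 each)
After Purchase 1: 255 on hand, pool $3,951.10 (≈ $15.4945 each)
After Purchase 2: 426 on hand, pool $5,994.55 (≈ $14.0717 each)
Sale 1, sell 360: 360/426 × $5,994.55 → $5,065.81
After Purchase 3: 396 on hand, pool $4,674.24 (≈ $11.8036 each)
Sale 2, sell 245: 245/396 × $4,674.24 → $2,891.89
After Purchase 4: 253 on hand, pool $3,210.35 (≈ $12.6891 each)
Sale 3, sell 26: 26/253 × $3,210.35 → $329.91
Sale 4, sell 103: 103/227 × $2,880.44 → $1,306.98
Total COGS = $5,065.81 + $2,891.89 + $329.91 + $1,306.98 = $9,594.59
Ending inventory (cost pool remaining) = $1,573.46

COGS = $9,594.59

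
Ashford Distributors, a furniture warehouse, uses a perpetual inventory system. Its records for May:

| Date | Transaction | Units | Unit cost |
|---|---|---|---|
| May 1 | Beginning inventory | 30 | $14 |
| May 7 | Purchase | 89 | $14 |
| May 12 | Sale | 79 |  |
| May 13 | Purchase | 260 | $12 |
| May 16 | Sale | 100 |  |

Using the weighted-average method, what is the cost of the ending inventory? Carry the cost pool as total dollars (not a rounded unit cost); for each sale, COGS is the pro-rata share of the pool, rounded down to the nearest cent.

After May 1: 30 on hand, pool $420.00 (≈ $14.0000 each)
After May 7: 119 on hand, pool $1,666.00 (≈ $14.0000 each)
May 12, sell 79: 79/119 × $1,666.00 → $1,106.00
After May 13: 300 on hand, pool $3,680.00 (≈ $12.2667 each)
May 16, sell 100: 100/300 × $3,680.00 → $1,226.66
Total COGS = $1,106.00 + $1,226.66 = $2,332.66
Ending inventory (cost pool remaining) = $2,453.34

Ending inventory = $2,453.34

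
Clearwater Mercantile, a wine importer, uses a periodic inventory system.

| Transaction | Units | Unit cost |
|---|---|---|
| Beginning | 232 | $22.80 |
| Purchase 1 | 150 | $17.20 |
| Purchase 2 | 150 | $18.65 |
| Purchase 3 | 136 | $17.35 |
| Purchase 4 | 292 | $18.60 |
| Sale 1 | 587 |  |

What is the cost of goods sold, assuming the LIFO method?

COGS = $10,743.10

Sale 1 (587) [LIFO — newest first]: 292 @ $18.60 + 136 @ $17.35 + 150 @ $18.65 + 9 @ $17.20 = $10,743.10
Ending inventory: 232 @ $22.80 + 141 @ $17.20 = $7,714.80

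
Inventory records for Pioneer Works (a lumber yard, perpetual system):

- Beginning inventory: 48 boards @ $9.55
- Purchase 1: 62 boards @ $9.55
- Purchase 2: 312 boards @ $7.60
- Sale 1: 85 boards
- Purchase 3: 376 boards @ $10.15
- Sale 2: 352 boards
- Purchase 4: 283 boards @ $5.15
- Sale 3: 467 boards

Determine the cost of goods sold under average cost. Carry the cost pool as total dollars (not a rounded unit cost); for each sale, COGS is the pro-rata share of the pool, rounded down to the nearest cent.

COGS = $7,383.65

After Beginning: 48 on hand, pool $458.40 (≈ $9.5500 each)
After Purchase 1: 110 on hand, pool $1,050.50 (≈ $9.5500 each)
After Purchase 2: 422 on hand, pool $3,421.70 (≈ $8.1083 each)
Sale 1, sell 85: 85/422 × $3,421.70 → $689.20
After Purchase 3: 713 on hand, pool $6,548.90 (≈ $9.1850 each)
Sale 2, sell 352: 352/713 × $6,548.90 → $3,233.11
After Purchase 4: 644 on hand, pool $4,773.24 (≈ $7.4119 each)
Sale 3, sell 467: 467/644 × $4,773.24 → $3,461.34
Total COGS = $689.20 + $3,233.11 + $3,461.34 = $7,383.65
Ending inventory (cost pool remaining) = $1,311.90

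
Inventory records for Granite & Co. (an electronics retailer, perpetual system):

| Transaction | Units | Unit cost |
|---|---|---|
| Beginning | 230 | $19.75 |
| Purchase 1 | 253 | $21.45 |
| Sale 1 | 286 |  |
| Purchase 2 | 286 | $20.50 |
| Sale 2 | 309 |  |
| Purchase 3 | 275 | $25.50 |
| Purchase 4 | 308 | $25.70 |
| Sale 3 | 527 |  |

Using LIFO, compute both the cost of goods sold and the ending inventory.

Sale 1 (286) [LIFO — newest first]: 253 @ $21.45 + 33 @ $19.75 = $6,078.60
Sale 2 (309) [LIFO — newest first]: 286 @ $20.50 + 23 @ $19.75 = $6,317.25
Sale 3 (527) [LIFO — newest first]: 308 @ $25.70 + 219 @ $25.50 = $13,500.10
Total COGS = $6,078.60 + $6,317.25 + $13,500.10 = $25,895.95
Ending inventory: 174 @ $19.75 + 56 @ $25.50 = $4,864.50

COGS = $25,895.95; ending inventory = $4,864.50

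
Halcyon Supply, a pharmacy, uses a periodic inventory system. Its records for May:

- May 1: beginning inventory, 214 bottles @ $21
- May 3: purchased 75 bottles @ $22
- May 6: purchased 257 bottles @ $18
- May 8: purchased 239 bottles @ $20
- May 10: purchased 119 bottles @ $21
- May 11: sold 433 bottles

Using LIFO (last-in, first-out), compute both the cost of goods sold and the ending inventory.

May 11, 433 sold [LIFO — newest first]: 119 @ $21 + 239 @ $20 + 75 @ $18 = $8,629
Ending inventory: 214 @ $21 + 75 @ $22 + 182 @ $18 = $9,420
Check: goods available $18,049 = COGS $8,629 + ending $9,420

COGS = $8,629; ending inventory = $9,420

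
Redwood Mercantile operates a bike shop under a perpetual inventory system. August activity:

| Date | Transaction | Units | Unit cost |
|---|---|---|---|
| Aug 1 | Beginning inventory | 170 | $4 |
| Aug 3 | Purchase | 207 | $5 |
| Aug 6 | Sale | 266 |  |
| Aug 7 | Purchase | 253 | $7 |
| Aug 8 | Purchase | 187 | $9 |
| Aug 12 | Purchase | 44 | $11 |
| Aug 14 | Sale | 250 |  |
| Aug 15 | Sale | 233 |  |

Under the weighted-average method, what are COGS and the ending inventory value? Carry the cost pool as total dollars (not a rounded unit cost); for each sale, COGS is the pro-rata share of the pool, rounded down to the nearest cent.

After Aug 1: 170 on hand, pool $680.00 (≈ $4.0000 each)
After Aug 3: 377 on hand, pool $1,715.00 (≈ $4.5491 each)
Aug 6, sell 266: 266/377 × $1,715.00 → $1,210.05
After Aug 7: 364 on hand, pool $2,275.95 (≈ $6.2526 each)
After Aug 8: 551 on hand, pool $3,958.95 (≈ $7.1850 each)
After Aug 12: 595 on hand, pool $4,442.95 (≈ $7.4671 each)
Aug 14, sell 250: 250/595 × $4,442.95 → $1,866.78
Aug 15, sell 233: 233/345 × $2,576.17 → $1,739.84
Total COGS = $1,210.05 + $1,866.78 + $1,739.84 = $4,816.67
Ending inventory (cost pool remaining) = $836.33
Check: goods available $5,653.00 = COGS $4,816.67 + ending $836.33

COGS = $4,816.67; ending inventory = $836.33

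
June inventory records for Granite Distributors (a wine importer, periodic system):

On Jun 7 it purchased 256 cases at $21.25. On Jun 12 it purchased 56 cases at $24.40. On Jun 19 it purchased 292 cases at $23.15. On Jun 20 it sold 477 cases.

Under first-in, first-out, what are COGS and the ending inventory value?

COGS = $10,626.15; ending inventory = $2,940.05

Jun 20, 477 sold [FIFO — oldest first]: 256 @ $21.25 + 56 @ $24.40 + 165 @ $23.15 = $10,626.15
Ending inventory: 127 @ $23.15 = $2,940.05
Check: goods available $13,566.20 = COGS $10,626.15 + ending $2,940.05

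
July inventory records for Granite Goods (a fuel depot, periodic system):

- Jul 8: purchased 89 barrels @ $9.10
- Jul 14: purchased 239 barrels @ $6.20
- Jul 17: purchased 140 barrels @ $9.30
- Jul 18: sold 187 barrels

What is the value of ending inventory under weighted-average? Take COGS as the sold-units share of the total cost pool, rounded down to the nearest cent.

Ending inventory = $2,157.76

Jul 18, sell 187: 187/468 × $3,593.70 → $1,435.94
Ending inventory (cost pool remaining) = $2,157.76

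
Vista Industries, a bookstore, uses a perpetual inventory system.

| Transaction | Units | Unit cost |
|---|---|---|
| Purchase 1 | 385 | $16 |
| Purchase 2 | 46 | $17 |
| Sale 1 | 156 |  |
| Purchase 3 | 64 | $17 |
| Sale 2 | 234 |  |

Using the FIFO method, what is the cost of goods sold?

COGS = $6,245

Sale 1 (156) [FIFO — oldest first]: 156 @ $16 = $2,496
Sale 2 (234) [FIFO — oldest first]: 229 @ $16 + 5 @ $17 = $3,749
Total COGS = $2,496 + $3,749 = $6,245
Ending inventory: 41 @ $17 + 64 @ $17 = $1,785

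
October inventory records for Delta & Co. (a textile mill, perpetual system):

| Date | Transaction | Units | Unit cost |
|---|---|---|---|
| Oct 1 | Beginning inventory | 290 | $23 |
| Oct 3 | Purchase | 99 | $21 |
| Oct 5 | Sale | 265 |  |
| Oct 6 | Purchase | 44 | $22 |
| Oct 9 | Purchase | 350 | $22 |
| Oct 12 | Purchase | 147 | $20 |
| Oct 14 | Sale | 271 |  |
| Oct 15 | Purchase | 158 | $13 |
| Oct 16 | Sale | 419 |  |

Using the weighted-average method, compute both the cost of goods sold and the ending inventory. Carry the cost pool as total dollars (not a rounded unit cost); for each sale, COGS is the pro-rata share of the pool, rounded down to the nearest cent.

After Oct 1: 290 on hand, pool $6,670.00 (≈ $23.0000 each)
After Oct 3: 389 on hand, pool $8,749.00 (≈ $22.4910 each)
Oct 5, sell 265: 265/389 × $8,749.00 → $5,960.11
After Oct 6: 168 on hand, pool $3,756.89 (≈ $22.3624 each)
After Oct 9: 518 on hand, pool $11,456.89 (≈ $22.1175 each)
After Oct 12: 665 on hand, pool $14,396.89 (≈ $21.6495 each)
Oct 14, sell 271: 271/665 × $14,396.89 → $5,867.00
After Oct 15: 552 on hand, pool $10,583.89 (≈ $19.1737 each)
Oct 16, sell 419: 419/552 × $10,583.89 → $8,033.78
Total COGS = $5,960.11 + $5,867.00 + $8,033.78 = $19,860.89
Ending inventory (cost pool remaining) = $2,550.11

COGS = $19,860.89; ending inventory = $2,550.11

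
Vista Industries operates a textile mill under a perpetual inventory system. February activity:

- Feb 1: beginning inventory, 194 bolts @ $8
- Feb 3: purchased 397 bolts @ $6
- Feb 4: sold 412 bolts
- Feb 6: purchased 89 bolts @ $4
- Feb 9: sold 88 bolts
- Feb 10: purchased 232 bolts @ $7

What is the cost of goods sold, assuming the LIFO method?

Feb 4, 412 sold [LIFO — newest first]: 397 @ $6 + 15 @ $8 = $2,502
Feb 9, 88 sold [LIFO — newest first]: 88 @ $4 = $352
Total COGS = $2,502 + $352 = $2,854
Ending inventory: 179 @ $8 + 1 @ $4 + 232 @ $7 = $3,060
Check: goods available $5,914 = COGS $2,854 + ending $3,060

COGS = $2,854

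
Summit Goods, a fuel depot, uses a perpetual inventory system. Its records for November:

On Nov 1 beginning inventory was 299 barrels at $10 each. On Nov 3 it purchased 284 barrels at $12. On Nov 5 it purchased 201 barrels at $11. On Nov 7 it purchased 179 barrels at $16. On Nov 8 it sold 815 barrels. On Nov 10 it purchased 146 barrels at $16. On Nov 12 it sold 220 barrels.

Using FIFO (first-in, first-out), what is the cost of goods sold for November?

Nov 8, 815 sold [FIFO — oldest first]: 299 @ $10 + 284 @ $12 + 201 @ $11 + 31 @ $16 = $9,105
Nov 12, 220 sold [FIFO — oldest first]: 148 @ $16 + 72 @ $16 = $3,520
Total COGS = $9,105 + $3,520 = $12,625
Ending inventory: 74 @ $16 = $1,184
Check: goods available $13,809 = COGS $12,625 + ending $1,184

COGS = $12,625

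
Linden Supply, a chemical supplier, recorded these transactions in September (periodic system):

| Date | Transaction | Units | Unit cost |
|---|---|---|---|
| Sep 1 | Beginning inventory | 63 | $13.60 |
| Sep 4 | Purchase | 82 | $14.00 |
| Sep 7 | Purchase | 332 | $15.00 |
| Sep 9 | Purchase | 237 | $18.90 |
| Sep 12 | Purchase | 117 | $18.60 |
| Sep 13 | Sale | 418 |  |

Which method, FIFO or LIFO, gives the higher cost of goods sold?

FIFO COGS: 63 @ $13.60 + 82 @ $14.00 + 273 @ $15.00 = $6,099.80
LIFO COGS: 117 @ $18.60 + 237 @ $18.90 + 64 @ $15.00 = $7,615.50

LIFO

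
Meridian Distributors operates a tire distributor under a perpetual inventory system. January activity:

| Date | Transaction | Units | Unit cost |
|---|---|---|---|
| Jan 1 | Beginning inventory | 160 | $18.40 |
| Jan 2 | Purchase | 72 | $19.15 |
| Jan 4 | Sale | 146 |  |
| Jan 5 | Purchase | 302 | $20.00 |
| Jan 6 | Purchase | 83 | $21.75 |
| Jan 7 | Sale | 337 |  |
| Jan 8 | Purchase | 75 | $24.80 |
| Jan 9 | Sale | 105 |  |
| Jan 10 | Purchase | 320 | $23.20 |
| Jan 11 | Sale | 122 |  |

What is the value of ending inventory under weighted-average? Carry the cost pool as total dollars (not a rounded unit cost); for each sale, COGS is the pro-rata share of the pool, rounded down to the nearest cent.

After Jan 1: 160 on hand, pool $2,944.00 (≈ $18.4000 each)
After Jan 2: 232 on hand, pool $4,322.80 (≈ $18.6328 each)
Jan 4, sell 146: 146/232 × $4,322.80 → $2,720.38
After Jan 5: 388 on hand, pool $7,642.42 (≈ $19.6970 each)
After Jan 6: 471 on hand, pool $9,447.67 (≈ $20.0587 each)
Jan 7, sell 337: 337/471 × $9,447.67 → $6,759.79
After Jan 8: 209 on hand, pool $4,547.88 (≈ $21.7602 each)
Jan 9, sell 105: 105/209 × $4,547.88 → $2,284.82
After Jan 10: 424 on hand, pool $9,687.06 (≈ $22.8468 each)
Jan 11, sell 122: 122/424 × $9,687.06 → $2,787.31
Total COGS = $2,720.38 + $6,759.79 + $2,284.82 + $2,787.31 = $14,552.30
Ending inventory (cost pool remaining) = $6,899.75

Ending inventory = $6,899.75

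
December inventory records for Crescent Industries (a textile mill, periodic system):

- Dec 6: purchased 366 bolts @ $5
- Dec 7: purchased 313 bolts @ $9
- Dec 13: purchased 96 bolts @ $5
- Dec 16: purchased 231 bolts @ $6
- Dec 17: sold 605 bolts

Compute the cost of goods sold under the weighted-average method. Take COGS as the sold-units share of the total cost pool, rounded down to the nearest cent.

Dec 17, sell 605: 605/1006 × $6,513.00 → $3,916.86
Ending inventory (cost pool remaining) = $2,596.14

COGS = $3,916.86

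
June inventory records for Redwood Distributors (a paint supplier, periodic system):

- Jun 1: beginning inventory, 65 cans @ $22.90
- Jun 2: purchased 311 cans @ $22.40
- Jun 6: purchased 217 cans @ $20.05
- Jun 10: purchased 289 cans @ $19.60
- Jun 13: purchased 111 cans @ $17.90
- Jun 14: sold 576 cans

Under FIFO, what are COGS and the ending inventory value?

Jun 14, 576 sold [FIFO — oldest first]: 65 @ $22.90 + 311 @ $22.40 + 200 @ $20.05 = $12,464.90
Ending inventory: 17 @ $20.05 + 289 @ $19.60 + 111 @ $17.90 = $7,992.15

COGS = $12,464.90; ending inventory = $7,992.15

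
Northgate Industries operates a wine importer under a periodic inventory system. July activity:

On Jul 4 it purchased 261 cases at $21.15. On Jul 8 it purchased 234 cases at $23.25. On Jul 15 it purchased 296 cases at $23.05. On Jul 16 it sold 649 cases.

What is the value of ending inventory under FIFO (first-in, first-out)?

Jul 16, 649 sold [FIFO — oldest first]: 261 @ $21.15 + 234 @ $23.25 + 154 @ $23.05 = $14,510.35
Ending inventory: 142 @ $23.05 = $3,273.10

Ending inventory = $3,273.10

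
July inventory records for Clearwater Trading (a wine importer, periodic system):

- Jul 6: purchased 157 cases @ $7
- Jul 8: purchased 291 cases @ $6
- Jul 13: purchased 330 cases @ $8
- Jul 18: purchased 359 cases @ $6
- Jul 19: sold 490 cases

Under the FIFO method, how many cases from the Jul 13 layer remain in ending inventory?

Jul 19, 490 sold [FIFO — oldest first]: 157 @ $7 + 291 @ $6 + 42 @ $8 = $3,181
Ending inventory: 288 @ $8 + 359 @ $6 = $4,458

288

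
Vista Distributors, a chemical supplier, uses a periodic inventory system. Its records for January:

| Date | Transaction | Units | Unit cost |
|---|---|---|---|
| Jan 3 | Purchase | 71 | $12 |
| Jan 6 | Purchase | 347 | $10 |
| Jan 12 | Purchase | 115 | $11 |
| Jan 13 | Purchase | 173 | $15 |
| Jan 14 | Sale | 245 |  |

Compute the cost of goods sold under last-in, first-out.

COGS = $3,387

Jan 14, 245 sold [LIFO — newest first]: 173 @ $15 + 72 @ $11 = $3,387
Ending inventory: 71 @ $12 + 347 @ $10 + 43 @ $11 = $4,795
Check: goods available $8,182 = COGS $3,387 + ending $4,795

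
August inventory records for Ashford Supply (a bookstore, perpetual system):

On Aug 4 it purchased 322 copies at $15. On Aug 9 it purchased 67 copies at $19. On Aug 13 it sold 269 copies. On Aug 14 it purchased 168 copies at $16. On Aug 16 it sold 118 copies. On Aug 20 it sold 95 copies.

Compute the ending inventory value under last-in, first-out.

Ending inventory = $1,125

Aug 13, 269 sold [LIFO — newest first]: 67 @ $19 + 202 @ $15 = $4,303
Aug 16, 118 sold [LIFO — newest first]: 118 @ $16 = $1,888
Aug 20, 95 sold [LIFO — newest first]: 50 @ $16 + 45 @ $15 = $1,475
Total COGS = $4,303 + $1,888 + $1,475 = $7,666
Ending inventory: 75 @ $15 = $1,125
Check: goods available $8,791 = COGS $7,666 + ending $1,125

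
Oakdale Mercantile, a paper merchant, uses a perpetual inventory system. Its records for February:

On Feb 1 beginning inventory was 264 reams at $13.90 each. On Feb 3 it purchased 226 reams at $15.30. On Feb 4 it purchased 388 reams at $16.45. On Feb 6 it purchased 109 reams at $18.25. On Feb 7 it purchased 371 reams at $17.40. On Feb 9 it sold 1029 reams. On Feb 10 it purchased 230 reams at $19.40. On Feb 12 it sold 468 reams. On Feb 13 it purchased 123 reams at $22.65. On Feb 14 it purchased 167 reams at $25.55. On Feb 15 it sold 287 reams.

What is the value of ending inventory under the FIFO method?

Ending inventory = $2,401.70

Feb 9, 1029 sold [FIFO — oldest first]: 264 @ $13.90 + 226 @ $15.30 + 388 @ $16.45 + 109 @ $18.25 + 42 @ $17.40 = $16,230.05
Feb 12, 468 sold [FIFO — oldest first]: 329 @ $17.40 + 139 @ $19.40 = $8,421.20
Feb 15, 287 sold [FIFO — oldest first]: 91 @ $19.40 + 123 @ $22.65 + 73 @ $25.55 = $6,416.50
Total COGS = $16,230.05 + $8,421.20 + $6,416.50 = $31,067.75
Ending inventory: 94 @ $25.55 = $2,401.70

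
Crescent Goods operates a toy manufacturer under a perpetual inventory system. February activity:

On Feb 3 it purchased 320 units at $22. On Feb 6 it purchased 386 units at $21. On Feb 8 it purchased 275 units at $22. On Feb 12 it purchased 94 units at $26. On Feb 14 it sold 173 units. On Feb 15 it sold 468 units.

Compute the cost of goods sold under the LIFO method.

COGS = $14,206

Feb 14, 173 sold [LIFO — newest first]: 94 @ $26 + 79 @ $22 = $4,182
Feb 15, 468 sold [LIFO — newest first]: 196 @ $22 + 272 @ $21 = $10,024
Total COGS = $4,182 + $10,024 = $14,206
Ending inventory: 320 @ $22 + 114 @ $21 = $9,434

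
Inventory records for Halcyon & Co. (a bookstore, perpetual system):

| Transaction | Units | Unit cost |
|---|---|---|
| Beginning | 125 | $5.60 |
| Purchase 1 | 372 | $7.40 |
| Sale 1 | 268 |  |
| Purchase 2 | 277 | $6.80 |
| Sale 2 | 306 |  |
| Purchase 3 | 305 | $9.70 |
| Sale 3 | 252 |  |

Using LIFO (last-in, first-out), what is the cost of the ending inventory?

Ending inventory = $1,769.10

Sale 1 (268) [LIFO — newest first]: 268 @ $7.40 = $1,983.20
Sale 2 (306) [LIFO — newest first]: 277 @ $6.80 + 29 @ $7.40 = $2,098.20
Sale 3 (252) [LIFO — newest first]: 252 @ $9.70 = $2,444.40
Total COGS = $1,983.20 + $2,098.20 + $2,444.40 = $6,525.80
Ending inventory: 125 @ $5.60 + 75 @ $7.40 + 53 @ $9.70 = $1,769.10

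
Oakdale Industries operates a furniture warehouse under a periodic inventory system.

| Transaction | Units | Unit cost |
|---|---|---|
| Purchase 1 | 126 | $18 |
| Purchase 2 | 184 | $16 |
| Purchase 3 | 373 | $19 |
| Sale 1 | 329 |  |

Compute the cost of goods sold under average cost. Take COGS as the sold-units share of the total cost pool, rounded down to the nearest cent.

COGS = $5,924.40

Sale 1, sell 329: 329/683 × $12,299.00 → $5,924.40
Ending inventory (cost pool remaining) = $6,374.60
Check: goods available $12,299.00 = COGS $5,924.40 + ending $6,374.60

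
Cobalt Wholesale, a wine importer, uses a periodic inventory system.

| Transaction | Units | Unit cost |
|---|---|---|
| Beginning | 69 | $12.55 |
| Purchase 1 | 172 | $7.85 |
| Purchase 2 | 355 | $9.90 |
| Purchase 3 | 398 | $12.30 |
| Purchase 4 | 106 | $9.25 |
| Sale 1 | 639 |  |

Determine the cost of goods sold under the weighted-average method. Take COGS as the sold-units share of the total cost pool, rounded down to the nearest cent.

COGS = $6,742.35

Sale 1, sell 639: 639/1100 × $11,606.55 → $6,742.35
Ending inventory (cost pool remaining) = $4,864.20
Check: goods available $11,606.55 = COGS $6,742.35 + ending $4,864.20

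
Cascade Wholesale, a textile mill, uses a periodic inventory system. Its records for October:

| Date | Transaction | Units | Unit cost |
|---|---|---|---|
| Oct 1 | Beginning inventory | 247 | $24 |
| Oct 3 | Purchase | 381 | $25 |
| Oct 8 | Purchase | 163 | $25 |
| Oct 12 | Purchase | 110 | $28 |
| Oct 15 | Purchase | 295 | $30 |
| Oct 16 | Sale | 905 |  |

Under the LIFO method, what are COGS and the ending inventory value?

Oct 16, 905 sold [LIFO — newest first]: 295 @ $30 + 110 @ $28 + 163 @ $25 + 337 @ $25 = $24,430
Ending inventory: 247 @ $24 + 44 @ $25 = $7,028

COGS = $24,430; ending inventory = $7,028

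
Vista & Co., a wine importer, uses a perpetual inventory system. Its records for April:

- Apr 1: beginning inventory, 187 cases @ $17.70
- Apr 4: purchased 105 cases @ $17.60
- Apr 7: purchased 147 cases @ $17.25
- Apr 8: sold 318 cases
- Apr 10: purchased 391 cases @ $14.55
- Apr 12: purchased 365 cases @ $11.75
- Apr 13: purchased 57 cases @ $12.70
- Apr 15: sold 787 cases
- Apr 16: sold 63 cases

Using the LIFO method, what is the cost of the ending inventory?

Ending inventory = $1,486.80

Apr 8, 318 sold [LIFO — newest first]: 147 @ $17.25 + 105 @ $17.60 + 66 @ $17.70 = $5,551.95
Apr 15, 787 sold [LIFO — newest first]: 57 @ $12.70 + 365 @ $11.75 + 365 @ $14.55 = $10,323.40
Apr 16, 63 sold [LIFO — newest first]: 26 @ $14.55 + 37 @ $17.70 = $1,033.20
Total COGS = $5,551.95 + $10,323.40 + $1,033.20 = $16,908.55
Ending inventory: 84 @ $17.70 = $1,486.80
Check: goods available $18,395.35 = COGS $16,908.55 + ending $1,486.80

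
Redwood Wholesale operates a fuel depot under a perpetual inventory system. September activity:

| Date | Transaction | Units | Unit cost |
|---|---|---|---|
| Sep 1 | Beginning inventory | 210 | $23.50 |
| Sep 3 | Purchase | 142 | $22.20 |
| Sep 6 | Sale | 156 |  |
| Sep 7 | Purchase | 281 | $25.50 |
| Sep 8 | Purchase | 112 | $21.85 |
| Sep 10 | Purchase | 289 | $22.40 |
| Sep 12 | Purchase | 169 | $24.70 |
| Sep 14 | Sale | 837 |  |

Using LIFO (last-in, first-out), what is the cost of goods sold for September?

COGS = $23,385.00

Sep 6, 156 sold [LIFO — newest first]: 142 @ $22.20 + 14 @ $23.50 = $3,481.40
Sep 14, 837 sold [LIFO — newest first]: 169 @ $24.70 + 289 @ $22.40 + 112 @ $21.85 + 267 @ $25.50 = $19,903.60
Total COGS = $3,481.40 + $19,903.60 = $23,385.00
Ending inventory: 196 @ $23.50 + 14 @ $25.50 = $4,963.00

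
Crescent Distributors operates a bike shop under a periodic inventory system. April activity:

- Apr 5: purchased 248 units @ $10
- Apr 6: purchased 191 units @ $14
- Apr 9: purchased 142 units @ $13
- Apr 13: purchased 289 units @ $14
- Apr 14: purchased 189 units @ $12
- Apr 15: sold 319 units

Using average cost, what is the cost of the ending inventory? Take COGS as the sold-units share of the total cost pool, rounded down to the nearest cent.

Apr 15, sell 319: 319/1059 × $13,314.00 → $4,010.54
Ending inventory (cost pool remaining) = $9,303.46

Ending inventory = $9,303.46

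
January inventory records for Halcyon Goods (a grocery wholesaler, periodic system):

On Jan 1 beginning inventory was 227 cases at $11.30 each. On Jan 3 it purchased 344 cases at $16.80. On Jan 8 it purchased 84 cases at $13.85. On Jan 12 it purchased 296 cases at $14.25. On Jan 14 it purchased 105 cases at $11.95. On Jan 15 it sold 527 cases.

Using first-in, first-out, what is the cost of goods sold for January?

Jan 15, 527 sold [FIFO — oldest first]: 227 @ $11.30 + 300 @ $16.80 = $7,605.10
Ending inventory: 44 @ $16.80 + 84 @ $13.85 + 296 @ $14.25 + 105 @ $11.95 = $7,375.35

COGS = $7,605.10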